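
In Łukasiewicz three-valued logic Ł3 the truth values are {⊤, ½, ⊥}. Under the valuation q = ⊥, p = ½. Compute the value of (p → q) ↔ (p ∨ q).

⊤

p → q = ½ → ⊥ = ½
p ∨ q = ½ ∨ ⊥ = ½
(p → q) ↔ (p ∨ q) = ½ ↔ ½ = ⊤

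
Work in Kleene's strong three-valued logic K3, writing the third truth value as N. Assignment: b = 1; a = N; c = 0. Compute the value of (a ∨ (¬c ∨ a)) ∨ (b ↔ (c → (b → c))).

1

¬c = ¬0 = 1
¬c ∨ a = 1 ∨ N = 1
a ∨ (¬c ∨ a) = N ∨ 1 = 1
b → c = 1 → 0 = 0
c → (b → c) = 0 → 0 = 1
b ↔ (c → (b → c)) = 1 ↔ 1 = 1
(a ∨ (¬c ∨ a)) ∨ (b ↔ (c → (b → c))) = 1 ∨ 1 = 1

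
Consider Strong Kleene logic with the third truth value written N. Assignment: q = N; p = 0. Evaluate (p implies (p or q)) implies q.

p or q = 0 or N = N
p implies (p or q) = 0 implies N = 1  [not 0 or N]
(p implies (p or q)) implies q = 1 implies N = N

N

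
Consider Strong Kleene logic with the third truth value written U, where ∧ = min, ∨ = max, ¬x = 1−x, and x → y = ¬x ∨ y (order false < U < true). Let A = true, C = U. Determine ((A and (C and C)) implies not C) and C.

U

C and C = U and U = U
A and (C and C) = true and U = U
not C = not U = U
(A and (C and C)) implies not C = U implies U = U  [not U or U]
((A and (C and C)) implies not C) and C = U and U = U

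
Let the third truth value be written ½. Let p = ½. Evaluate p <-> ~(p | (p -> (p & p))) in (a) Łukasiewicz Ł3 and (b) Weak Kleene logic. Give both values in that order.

½; ½

In Łukasiewicz Ł3: p & p = ½ & ½ = ½
p -> (p & p) = ½ -> ½ = True  [min(1, 1−½+½)]
p | (p -> (p & p)) = ½ | True = True
~(p | (p -> (p & p))) = ~True = False
p <-> ~(p | (p -> (p & p))) = ½ <-> False = ½
In Weak Kleene logic: p & p = ½ & ½ = ½
p -> (p & p) = ½ -> ½ = ½
p | (p -> (p & p)) = ½ | ½ = ½
~(p | (p -> (p & p))) = ~½ = ½
p <-> ~(p | (p -> (p & p))) = ½ <-> ½ = ½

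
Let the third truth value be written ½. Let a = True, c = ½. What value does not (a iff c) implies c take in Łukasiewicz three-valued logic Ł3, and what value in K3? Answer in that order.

True; ½

In Łukasiewicz three-valued logic Ł3: a iff c = True iff ½ = ½
not (a iff c) = not ½ = ½
not (a iff c) implies c = ½ implies ½ = True
In K3: a iff c = True iff ½ = ½
not (a iff c) = not ½ = ½
not (a iff c) implies c = ½ implies ½ = ½  [not ½ or ½]
They differ because Łukasiewicz three-valued logic Ł3 and K3 treat ½ differently under implication.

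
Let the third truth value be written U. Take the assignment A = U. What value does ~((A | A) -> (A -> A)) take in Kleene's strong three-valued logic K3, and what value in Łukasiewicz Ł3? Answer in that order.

In Kleene's strong three-valued logic K3: A | A = U | U = U
A -> A = U -> U = U  [~U | U]
(A | A) -> (A -> A) = U -> U = U
~((A | A) -> (A -> A)) = ~U = U
In Łukasiewicz Ł3: A | A = U | U = U
A -> A = U -> U = ⊤  [min(1, 1−½+½)]
(A | A) -> (A -> A) = U -> ⊤ = ⊤
~((A | A) -> (A -> A)) = ~⊤ = ⊥
They differ because Kleene's strong three-valued logic K3 and Łukasiewicz Ł3 treat U differently under implication.

U; ⊥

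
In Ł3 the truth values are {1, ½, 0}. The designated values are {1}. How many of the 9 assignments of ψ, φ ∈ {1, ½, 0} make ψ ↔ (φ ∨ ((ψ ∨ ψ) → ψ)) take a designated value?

Designated under: (ψ=1, φ=1); (ψ=1, φ=½); (ψ=1, φ=0).

3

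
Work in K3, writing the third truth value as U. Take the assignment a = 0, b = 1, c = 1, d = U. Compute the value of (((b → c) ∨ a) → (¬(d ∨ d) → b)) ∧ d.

U

b → c = 1 → 1 = 1
(b → c) ∨ a = 1 ∨ 0 = 1
d ∨ d = U ∨ U = U
¬(d ∨ d) = ¬U = U
¬(d ∨ d) → b = U → 1 = 1  [¬U ∨ 1]
((b → c) ∨ a) → (¬(d ∨ d) → b) = 1 → 1 = 1
(((b → c) ∨ a) → (¬(d ∨ d) → b)) ∧ d = 1 ∧ U = U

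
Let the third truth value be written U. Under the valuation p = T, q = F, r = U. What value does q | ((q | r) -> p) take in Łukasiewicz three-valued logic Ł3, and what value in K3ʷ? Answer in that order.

In Łukasiewicz three-valued logic Ł3: q | r = F | U = U
(q | r) -> p = U -> T = T  [min(1, 1−½+1)]
q | ((q | r) -> p) = F | T = T
In K3ʷ: q | r = F | U = U
(q | r) -> p = U -> T = U
q | ((q | r) -> p) = F | U = U
They differ because Łukasiewicz three-valued logic Ł3 and K3ʷ treat U differently under the binary connectives.

T; U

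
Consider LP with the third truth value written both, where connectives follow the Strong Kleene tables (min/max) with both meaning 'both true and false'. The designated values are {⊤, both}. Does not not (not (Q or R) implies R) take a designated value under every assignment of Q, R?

Countermodel: Q=⊥, R=⊥ gives ⊥, which is not designated.

No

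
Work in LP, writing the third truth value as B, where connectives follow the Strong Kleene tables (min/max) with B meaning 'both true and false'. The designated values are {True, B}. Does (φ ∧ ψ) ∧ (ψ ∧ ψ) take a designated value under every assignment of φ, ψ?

No

Countermodel: φ=True, ψ=False gives False, which is not designated.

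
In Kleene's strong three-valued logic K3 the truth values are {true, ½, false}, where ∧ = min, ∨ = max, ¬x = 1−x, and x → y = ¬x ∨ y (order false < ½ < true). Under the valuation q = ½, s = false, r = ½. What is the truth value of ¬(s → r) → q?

true

s → r = false → ½ = true
¬(s → r) = ¬true = false
¬(s → r) → q = false → ½ = true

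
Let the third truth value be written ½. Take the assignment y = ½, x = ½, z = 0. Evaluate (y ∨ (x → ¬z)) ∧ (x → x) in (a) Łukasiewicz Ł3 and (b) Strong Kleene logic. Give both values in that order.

1; ½

In Łukasiewicz Ł3: ¬z = ¬0 = 1
x → ¬z = ½ → 1 = 1  [min(1, 1−½+1)]
y ∨ (x → ¬z) = ½ ∨ 1 = 1
x → x = ½ → ½ = 1
(y ∨ (x → ¬z)) ∧ (x → x) = 1 ∧ 1 = 1
In Strong Kleene logic: ¬z = ¬0 = 1
x → ¬z = ½ → 1 = 1  [¬½ ∨ 1]
y ∨ (x → ¬z) = ½ ∨ 1 = 1
x → x = ½ → ½ = ½
(y ∨ (x → ¬z)) ∧ (x → x) = 1 ∧ ½ = ½
They differ because Łukasiewicz Ł3 and Strong Kleene logic treat ½ differently under implication.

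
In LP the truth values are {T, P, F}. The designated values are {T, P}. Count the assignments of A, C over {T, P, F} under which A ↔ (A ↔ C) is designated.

7

Of the 9 assignments, 7 give a value in {T, P}.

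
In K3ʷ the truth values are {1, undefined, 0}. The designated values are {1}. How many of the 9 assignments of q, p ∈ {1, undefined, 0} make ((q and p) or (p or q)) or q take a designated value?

Designated under: (q=1, p=1); (q=1, p=0); (q=0, p=1).

3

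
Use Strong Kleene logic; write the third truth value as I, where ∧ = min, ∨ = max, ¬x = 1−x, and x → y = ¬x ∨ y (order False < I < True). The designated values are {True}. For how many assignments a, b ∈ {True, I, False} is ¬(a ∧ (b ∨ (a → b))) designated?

Designated under: (a=True, b=False); (a=False, b=True); (a=False, b=I); (a=False, b=False).

4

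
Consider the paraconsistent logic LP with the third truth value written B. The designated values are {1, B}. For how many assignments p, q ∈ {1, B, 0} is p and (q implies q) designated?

Of the 9 assignments, 6 give a value in {1, B}.

6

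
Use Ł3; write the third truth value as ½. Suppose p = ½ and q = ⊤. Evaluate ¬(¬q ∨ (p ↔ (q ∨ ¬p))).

¬q = ¬⊤ = ⊥
¬p = ¬½ = ½
q ∨ ¬p = ⊤ ∨ ½ = ⊤
p ↔ (q ∨ ¬p) = ½ ↔ ⊤ = ½  [1 − |½−1|]
¬q ∨ (p ↔ (q ∨ ¬p)) = ⊥ ∨ ½ = ½
¬(¬q ∨ (p ↔ (q ∨ ¬p))) = ¬½ = ½

½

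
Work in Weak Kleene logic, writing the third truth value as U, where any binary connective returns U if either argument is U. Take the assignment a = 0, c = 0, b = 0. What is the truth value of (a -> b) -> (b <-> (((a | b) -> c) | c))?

a -> b = 0 -> 0 = 1
a | b = 0 | 0 = 0
(a | b) -> c = 0 -> 0 = 1
((a | b) -> c) | c = 1 | 0 = 1
b <-> (((a | b) -> c) | c) = 0 <-> 1 = 0
(a -> b) -> (b <-> (((a | b) -> c) | c)) = 1 -> 0 = 0

0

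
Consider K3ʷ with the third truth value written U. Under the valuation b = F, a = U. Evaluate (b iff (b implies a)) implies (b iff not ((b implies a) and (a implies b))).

U

b implies a = F implies U = U
b iff (b implies a) = F iff U = U
b implies a = F implies U = U
a implies b = U implies F = U
(b implies a) and (a implies b) = U and U = U
not ((b implies a) and (a implies b)) = not U = U
b iff not ((b implies a) and (a implies b)) = F iff U = U
(b iff (b implies a)) implies (b iff not ((b implies a) and (a implies b))) = U implies U = U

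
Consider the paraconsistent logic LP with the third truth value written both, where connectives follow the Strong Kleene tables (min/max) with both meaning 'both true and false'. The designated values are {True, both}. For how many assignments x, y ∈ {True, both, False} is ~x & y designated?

4

Designated under: (x=both, y=True); (x=both, y=both); (x=False, y=True); (x=False, y=both).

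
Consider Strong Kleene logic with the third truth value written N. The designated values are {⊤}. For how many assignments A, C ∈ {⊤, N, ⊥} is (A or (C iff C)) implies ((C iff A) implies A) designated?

4

Designated under: (A=⊤, C=⊤); (A=⊤, C=N); (A=⊤, C=⊥); (A=⊥, C=⊤).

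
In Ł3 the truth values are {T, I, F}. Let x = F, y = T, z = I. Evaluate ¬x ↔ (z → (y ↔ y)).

¬x = ¬F = T
y ↔ y = T ↔ T = T
z → (y ↔ y) = I → T = T  [min(1, 1−½+1)]
¬x ↔ (z → (y ↔ y)) = T ↔ T = T

T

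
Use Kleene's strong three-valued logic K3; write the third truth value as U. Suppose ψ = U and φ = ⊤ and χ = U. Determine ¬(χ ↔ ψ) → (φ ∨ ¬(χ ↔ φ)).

χ ↔ ψ = U ↔ U = U
¬(χ ↔ ψ) = ¬U = U
χ ↔ φ = U ↔ ⊤ = U
¬(χ ↔ φ) = ¬U = U
φ ∨ ¬(χ ↔ φ) = ⊤ ∨ U = ⊤
¬(χ ↔ ψ) → (φ ∨ ¬(χ ↔ φ)) = U → ⊤ = ⊤  [¬U ∨ ⊤]

⊤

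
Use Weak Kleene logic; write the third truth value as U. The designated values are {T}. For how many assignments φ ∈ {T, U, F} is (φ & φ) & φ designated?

φ=T: T ✓
φ=U: U ·
φ=F: F ·

1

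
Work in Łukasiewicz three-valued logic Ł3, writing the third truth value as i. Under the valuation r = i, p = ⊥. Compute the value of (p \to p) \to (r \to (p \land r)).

i

p \to p = ⊥ \to ⊥ = ⊤
p \land r = ⊥ \land i = ⊥
r \to (p \land r) = i \to ⊥ = i  [min(1, 1−½+0)]
(p \to p) \to (r \to (p \land r)) = ⊤ \to i = i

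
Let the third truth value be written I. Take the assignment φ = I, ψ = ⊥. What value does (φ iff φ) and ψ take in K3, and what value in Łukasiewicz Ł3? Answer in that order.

In K3: φ iff φ = I iff I = I
(φ iff φ) and ψ = I and ⊥ = ⊥
In Łukasiewicz Ł3: φ iff φ = I iff I = ⊤  [1 − |½−½|]
(φ iff φ) and ψ = ⊤ and ⊥ = ⊥

⊥; ⊥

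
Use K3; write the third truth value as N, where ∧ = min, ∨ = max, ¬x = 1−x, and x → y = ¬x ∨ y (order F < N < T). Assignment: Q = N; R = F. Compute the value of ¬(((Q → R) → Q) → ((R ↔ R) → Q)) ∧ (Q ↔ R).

N

Q → R = N → F = N  [¬N ∨ F]
(Q → R) → Q = N → N = N
R ↔ R = F ↔ F = T
(R ↔ R) → Q = T → N = N
((Q → R) → Q) → ((R ↔ R) → Q) = N → N = N
¬(((Q → R) → Q) → ((R ↔ R) → Q)) = ¬N = N
Q ↔ R = N ↔ F = N
¬(((Q → R) → Q) → ((R ↔ R) → Q)) ∧ (Q ↔ R) = N ∧ N = N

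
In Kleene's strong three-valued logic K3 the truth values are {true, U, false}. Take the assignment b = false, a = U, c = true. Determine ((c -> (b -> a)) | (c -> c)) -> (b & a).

false

b -> a = false -> U = true  [~false | U]
c -> (b -> a) = true -> true = true
c -> c = true -> true = true
(c -> (b -> a)) | (c -> c) = true | true = true
b & a = false & U = false
((c -> (b -> a)) | (c -> c)) -> (b & a) = true -> false = false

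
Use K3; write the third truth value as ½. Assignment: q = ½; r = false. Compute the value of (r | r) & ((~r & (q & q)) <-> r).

r | r = false | false = false
~r = ~false = true
q & q = ½ & ½ = ½
~r & (q & q) = true & ½ = ½
(~r & (q & q)) <-> r = ½ <-> false = ½
(r | r) & ((~r & (q & q)) <-> r) = false & ½ = false

false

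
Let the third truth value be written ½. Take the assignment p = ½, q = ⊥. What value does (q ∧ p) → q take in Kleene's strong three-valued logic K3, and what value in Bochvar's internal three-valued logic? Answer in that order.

⊤; ½

In Kleene's strong three-valued logic K3: q ∧ p = ⊥ ∧ ½ = ⊥
(q ∧ p) → q = ⊥ → ⊥ = ⊤
In Bochvar's internal three-valued logic: q ∧ p = ⊥ ∧ ½ = ½
(q ∧ p) → q = ½ → ⊥ = ½  [any arg is the third value ⇒ result is the third value]
They differ because Kleene's strong three-valued logic K3 and Bochvar's internal three-valued logic treat ½ differently under the binary connectives.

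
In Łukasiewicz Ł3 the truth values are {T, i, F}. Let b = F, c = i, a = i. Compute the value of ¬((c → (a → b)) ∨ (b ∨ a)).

a → b = i → F = i  [min(1, 1−½+0)]
c → (a → b) = i → i = T
b ∨ a = F ∨ i = i
(c → (a → b)) ∨ (b ∨ a) = T ∨ i = T
¬((c → (a → b)) ∨ (b ∨ a)) = ¬T = F

F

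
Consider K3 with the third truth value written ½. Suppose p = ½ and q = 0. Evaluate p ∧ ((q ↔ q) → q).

q ↔ q = 0 ↔ 0 = 1
(q ↔ q) → q = 1 → 0 = 0
p ∧ ((q ↔ q) → q) = ½ ∧ 0 = 0

0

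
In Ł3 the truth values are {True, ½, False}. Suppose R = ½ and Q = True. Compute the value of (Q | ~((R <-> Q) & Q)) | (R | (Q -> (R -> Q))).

True

R <-> Q = ½ <-> True = ½
(R <-> Q) & Q = ½ & True = ½
~((R <-> Q) & Q) = ~½ = ½
Q | ~((R <-> Q) & Q) = True | ½ = True
R -> Q = ½ -> True = True
Q -> (R -> Q) = True -> True = True
R | (Q -> (R -> Q)) = ½ | True = True
(Q | ~((R <-> Q) & Q)) | (R | (Q -> (R -> Q))) = True | True = True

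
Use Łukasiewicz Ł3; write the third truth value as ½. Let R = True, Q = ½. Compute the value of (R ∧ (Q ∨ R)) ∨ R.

True

Q ∨ R = ½ ∨ True = True
R ∧ (Q ∨ R) = True ∧ True = True
(R ∧ (Q ∨ R)) ∨ R = True ∨ True = True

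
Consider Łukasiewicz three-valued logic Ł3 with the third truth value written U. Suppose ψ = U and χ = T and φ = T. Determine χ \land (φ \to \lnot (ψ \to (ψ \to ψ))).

ψ \to ψ = U \to U = T  [min(1, 1−½+½)]
ψ \to (ψ \to ψ) = U \to T = T
\lnot (ψ \to (ψ \to ψ)) = \lnot T = F
φ \to \lnot (ψ \to (ψ \to ψ)) = T \to F = F
χ \land (φ \to \lnot (ψ \to (ψ \to ψ))) = T \land F = F

F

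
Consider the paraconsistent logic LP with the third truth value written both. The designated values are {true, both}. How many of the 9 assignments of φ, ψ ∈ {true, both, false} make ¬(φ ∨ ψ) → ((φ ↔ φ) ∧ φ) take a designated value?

Of the 9 assignments, 8 give a value in {true, both}.

8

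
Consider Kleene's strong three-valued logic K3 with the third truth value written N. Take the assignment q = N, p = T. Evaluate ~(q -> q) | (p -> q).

q -> q = N -> N = N  [~N | N]
~(q -> q) = ~N = N
p -> q = T -> N = N
~(q -> q) | (p -> q) = N | N = N

N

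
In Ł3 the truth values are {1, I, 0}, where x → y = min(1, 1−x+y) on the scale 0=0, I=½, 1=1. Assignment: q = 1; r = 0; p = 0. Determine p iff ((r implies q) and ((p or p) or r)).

1

r implies q = 0 implies 1 = 1
p or p = 0 or 0 = 0
(p or p) or r = 0 or 0 = 0
(r implies q) and ((p or p) or r) = 1 and 0 = 0
p iff ((r implies q) and ((p or p) or r)) = 0 iff 0 = 1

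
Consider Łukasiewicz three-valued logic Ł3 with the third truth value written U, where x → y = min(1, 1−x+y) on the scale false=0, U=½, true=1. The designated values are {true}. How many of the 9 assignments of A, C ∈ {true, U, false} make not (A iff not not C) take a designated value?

Designated under: (A=true, C=false); (A=false, C=true).

2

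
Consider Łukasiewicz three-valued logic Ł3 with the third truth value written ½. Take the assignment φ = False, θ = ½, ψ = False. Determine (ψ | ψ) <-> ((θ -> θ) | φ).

False

ψ | ψ = False | False = False
θ -> θ = ½ -> ½ = True  [min(1, 1−½+½)]
(θ -> θ) | φ = True | False = True
(ψ | ψ) <-> ((θ -> θ) | φ) = False <-> True = False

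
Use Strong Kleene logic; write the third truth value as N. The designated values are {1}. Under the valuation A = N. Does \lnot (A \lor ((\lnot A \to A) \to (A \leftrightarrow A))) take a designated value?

No

\lnot A = \lnot N = N
\lnot A \to A = N \to N = N
A \leftrightarrow A = N \leftrightarrow N = N
(\lnot A \to A) \to (A \leftrightarrow A) = N \to N = N
A \lor ((\lnot A \to A) \to (A \leftrightarrow A)) = N \lor N = N
\lnot (A \lor ((\lnot A \to A) \to (A \leftrightarrow A))) = \lnot N = N
N ∉ {1}.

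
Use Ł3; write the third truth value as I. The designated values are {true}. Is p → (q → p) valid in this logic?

Yes

Every assignment of p, q over {true, I, false} gives a value in {true}.
In particular, with p=I, q=I: p → (q → p) = true.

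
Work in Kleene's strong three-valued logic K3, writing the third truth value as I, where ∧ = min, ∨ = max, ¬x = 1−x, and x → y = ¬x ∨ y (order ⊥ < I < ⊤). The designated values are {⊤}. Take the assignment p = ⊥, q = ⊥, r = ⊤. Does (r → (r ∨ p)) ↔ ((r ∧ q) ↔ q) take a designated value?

r ∨ p = ⊤ ∨ ⊥ = ⊤
r → (r ∨ p) = ⊤ → ⊤ = ⊤
r ∧ q = ⊤ ∧ ⊥ = ⊥
(r ∧ q) ↔ q = ⊥ ↔ ⊥ = ⊤
(r → (r ∨ p)) ↔ ((r ∧ q) ↔ q) = ⊤ ↔ ⊤ = ⊤
⊤ ∈ {⊤}.

Yes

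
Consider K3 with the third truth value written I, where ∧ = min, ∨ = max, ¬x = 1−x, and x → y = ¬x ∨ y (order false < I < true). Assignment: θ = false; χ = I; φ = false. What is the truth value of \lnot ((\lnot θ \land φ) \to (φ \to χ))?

\lnot θ = \lnot false = true
\lnot θ \land φ = true \land false = false
φ \to χ = false \to I = true  [\lnot false \lor I]
(\lnot θ \land φ) \to (φ \to χ) = false \to true = true
\lnot ((\lnot θ \land φ) \to (φ \to χ)) = \lnot true = false

false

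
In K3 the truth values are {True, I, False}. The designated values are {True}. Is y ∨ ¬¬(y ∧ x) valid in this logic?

Countermodel: y=I, x=True gives I, which is not designated.

No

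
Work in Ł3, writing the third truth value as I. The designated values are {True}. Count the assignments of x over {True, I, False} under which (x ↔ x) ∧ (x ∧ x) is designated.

1

x=True: True ✓
x=I: I ·
x=False: False ·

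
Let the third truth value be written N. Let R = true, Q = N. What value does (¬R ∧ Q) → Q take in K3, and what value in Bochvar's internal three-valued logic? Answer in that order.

true; N

In K3: ¬R = ¬true = false
¬R ∧ Q = false ∧ N = false
(¬R ∧ Q) → Q = false → N = true  [¬false ∨ N]
In Bochvar's internal three-valued logic: ¬R = ¬true = false
¬R ∧ Q = false ∧ N = N
(¬R ∧ Q) → Q = N → N = N  [any arg is the third value ⇒ result is the third value]
They differ because K3 and Bochvar's internal three-valued logic treat N differently under the binary connectives.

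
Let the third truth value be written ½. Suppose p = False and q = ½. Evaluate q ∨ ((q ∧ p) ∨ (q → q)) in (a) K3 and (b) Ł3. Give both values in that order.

In K3: q ∧ p = ½ ∧ False = False
q → q = ½ → ½ = ½
(q ∧ p) ∨ (q → q) = False ∨ ½ = ½
q ∨ ((q ∧ p) ∨ (q → q)) = ½ ∨ ½ = ½
In Ł3: q ∧ p = ½ ∧ False = False
q → q = ½ → ½ = True  [min(1, 1−½+½)]
(q ∧ p) ∨ (q → q) = False ∨ True = True
q ∨ ((q ∧ p) ∨ (q → q)) = ½ ∨ True = True
They differ because K3 and Ł3 treat ½ differently under implication.

½; True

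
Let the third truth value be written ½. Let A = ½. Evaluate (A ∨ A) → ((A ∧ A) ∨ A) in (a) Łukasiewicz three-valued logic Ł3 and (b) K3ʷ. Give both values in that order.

True; ½

In Łukasiewicz three-valued logic Ł3: A ∨ A = ½ ∨ ½ = ½
A ∧ A = ½ ∧ ½ = ½
(A ∧ A) ∨ A = ½ ∨ ½ = ½
(A ∨ A) → ((A ∧ A) ∨ A) = ½ → ½ = True  [min(1, 1−½+½)]
In K3ʷ: A ∨ A = ½ ∨ ½ = ½
A ∧ A = ½ ∧ ½ = ½
(A ∧ A) ∨ A = ½ ∨ ½ = ½
(A ∨ A) → ((A ∧ A) ∨ A) = ½ → ½ = ½  [any arg is the third value ⇒ result is the third value]
They differ because Łukasiewicz three-valued logic Ł3 and K3ʷ treat ½ differently under the binary connectives.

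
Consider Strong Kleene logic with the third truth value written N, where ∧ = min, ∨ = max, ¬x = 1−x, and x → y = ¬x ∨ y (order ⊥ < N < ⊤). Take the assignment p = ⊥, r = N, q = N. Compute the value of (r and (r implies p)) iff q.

r implies p = N implies ⊥ = N
r and (r implies p) = N and N = N
(r and (r implies p)) iff q = N iff N = N

N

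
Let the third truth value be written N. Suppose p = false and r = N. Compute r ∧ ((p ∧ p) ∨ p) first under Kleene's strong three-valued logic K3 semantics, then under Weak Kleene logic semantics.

false; N

In Kleene's strong three-valued logic K3: p ∧ p = false ∧ false = false
(p ∧ p) ∨ p = false ∨ false = false
r ∧ ((p ∧ p) ∨ p) = N ∧ false = false
In Weak Kleene logic: p ∧ p = false ∧ false = false
(p ∧ p) ∨ p = false ∨ false = false
r ∧ ((p ∧ p) ∨ p) = N ∧ false = N
They differ because Kleene's strong three-valued logic K3 and Weak Kleene logic treat N differently under the binary connectives.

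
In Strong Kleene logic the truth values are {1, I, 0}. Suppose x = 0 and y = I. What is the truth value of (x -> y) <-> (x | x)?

0

x -> y = 0 -> I = 1
x | x = 0 | 0 = 0
(x -> y) <-> (x | x) = 1 <-> 0 = 0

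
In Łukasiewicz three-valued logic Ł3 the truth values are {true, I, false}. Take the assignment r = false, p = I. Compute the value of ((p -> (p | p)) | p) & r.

false

p | p = I | I = I
p -> (p | p) = I -> I = true  [min(1, 1−½+½)]
(p -> (p | p)) | p = true | I = true
((p -> (p | p)) | p) & r = true & false = false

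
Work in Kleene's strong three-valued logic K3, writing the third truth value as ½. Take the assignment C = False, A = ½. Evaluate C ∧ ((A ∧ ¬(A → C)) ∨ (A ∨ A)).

A → C = ½ → False = ½  [¬½ ∨ False]
¬(A → C) = ¬½ = ½
A ∧ ¬(A → C) = ½ ∧ ½ = ½
A ∨ A = ½ ∨ ½ = ½
(A ∧ ¬(A → C)) ∨ (A ∨ A) = ½ ∨ ½ = ½
C ∧ ((A ∧ ¬(A → C)) ∨ (A ∨ A)) = False ∧ ½ = False

False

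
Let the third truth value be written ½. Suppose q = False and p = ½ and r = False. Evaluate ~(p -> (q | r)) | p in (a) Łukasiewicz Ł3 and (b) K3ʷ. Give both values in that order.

In Łukasiewicz Ł3: q | r = False | False = False
p -> (q | r) = ½ -> False = ½
~(p -> (q | r)) = ~½ = ½
~(p -> (q | r)) | p = ½ | ½ = ½
In K3ʷ: q | r = False | False = False
p -> (q | r) = ½ -> False = ½  [any arg is the third value ⇒ result is the third value]
~(p -> (q | r)) = ~½ = ½
~(p -> (q | r)) | p = ½ | ½ = ½

½; ½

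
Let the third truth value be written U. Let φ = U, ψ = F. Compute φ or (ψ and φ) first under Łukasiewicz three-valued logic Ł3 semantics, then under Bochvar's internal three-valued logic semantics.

U; U

In Łukasiewicz three-valued logic Ł3: ψ and φ = F and U = F
φ or (ψ and φ) = U or F = U
In Bochvar's internal three-valued logic: ψ and φ = F and U = U
φ or (ψ and φ) = U or U = U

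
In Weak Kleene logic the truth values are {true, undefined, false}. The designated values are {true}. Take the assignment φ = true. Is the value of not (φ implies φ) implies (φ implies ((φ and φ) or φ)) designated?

φ implies φ = true implies true = true
not (φ implies φ) = not true = false
φ and φ = true and true = true
(φ and φ) or φ = true or true = true
φ implies ((φ and φ) or φ) = true implies true = true
not (φ implies φ) implies (φ implies ((φ and φ) or φ)) = false implies true = true
true ∈ {true}.

Yes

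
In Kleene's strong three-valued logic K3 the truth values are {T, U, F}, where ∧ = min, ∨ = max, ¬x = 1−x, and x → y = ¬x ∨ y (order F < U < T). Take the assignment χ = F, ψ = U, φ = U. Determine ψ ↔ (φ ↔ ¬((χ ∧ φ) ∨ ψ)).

χ ∧ φ = F ∧ U = F
(χ ∧ φ) ∨ ψ = F ∨ U = U
¬((χ ∧ φ) ∨ ψ) = ¬U = U
φ ↔ ¬((χ ∧ φ) ∨ ψ) = U ↔ U = U
ψ ↔ (φ ↔ ¬((χ ∧ φ) ∨ ψ)) = U ↔ U = U

U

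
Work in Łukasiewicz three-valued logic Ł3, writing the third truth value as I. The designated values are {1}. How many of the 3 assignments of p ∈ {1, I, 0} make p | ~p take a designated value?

p=1: 1 ✓
p=I: I ·
p=0: 1 ✓

2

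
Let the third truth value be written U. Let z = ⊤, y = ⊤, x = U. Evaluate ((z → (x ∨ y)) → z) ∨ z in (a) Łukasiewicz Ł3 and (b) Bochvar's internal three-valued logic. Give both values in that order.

In Łukasiewicz Ł3: x ∨ y = U ∨ ⊤ = ⊤
z → (x ∨ y) = ⊤ → ⊤ = ⊤
(z → (x ∨ y)) → z = ⊤ → ⊤ = ⊤
((z → (x ∨ y)) → z) ∨ z = ⊤ ∨ ⊤ = ⊤
In Bochvar's internal three-valued logic: x ∨ y = U ∨ ⊤ = U
z → (x ∨ y) = ⊤ → U = U  [any arg is the third value ⇒ result is the third value]
(z → (x ∨ y)) → z = U → ⊤ = U
((z → (x ∨ y)) → z) ∨ z = U ∨ ⊤ = U
They differ because Łukasiewicz Ł3 and Bochvar's internal three-valued logic treat U differently under the binary connectives.

⊤; U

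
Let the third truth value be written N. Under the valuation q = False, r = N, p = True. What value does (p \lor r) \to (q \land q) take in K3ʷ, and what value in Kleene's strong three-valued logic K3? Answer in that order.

In K3ʷ: p \lor r = True \lor N = N
q \land q = False \land False = False
(p \lor r) \to (q \land q) = N \to False = N  [any arg is the third value ⇒ result is the third value]
In Kleene's strong three-valued logic K3: p \lor r = True \lor N = True
q \land q = False \land False = False
(p \lor r) \to (q \land q) = True \to False = False
They differ because K3ʷ and Kleene's strong three-valued logic K3 treat N differently under the binary connectives.

N; False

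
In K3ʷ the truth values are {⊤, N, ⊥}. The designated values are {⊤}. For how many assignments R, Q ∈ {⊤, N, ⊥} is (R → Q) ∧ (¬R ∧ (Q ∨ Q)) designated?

Designated under: (R=⊥, Q=⊤).

1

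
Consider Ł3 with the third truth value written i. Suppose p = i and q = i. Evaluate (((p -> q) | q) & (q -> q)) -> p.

i

p -> q = i -> i = 1  [min(1, 1−½+½)]
(p -> q) | q = 1 | i = 1
q -> q = i -> i = 1
((p -> q) | q) & (q -> q) = 1 & 1 = 1
(((p -> q) | q) & (q -> q)) -> p = 1 -> i = i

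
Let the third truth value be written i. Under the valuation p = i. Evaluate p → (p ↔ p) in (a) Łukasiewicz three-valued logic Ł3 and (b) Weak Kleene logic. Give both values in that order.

In Łukasiewicz three-valued logic Ł3: p ↔ p = i ↔ i = 1  [1 − |½−½|]
p → (p ↔ p) = i → 1 = 1
In Weak Kleene logic: p ↔ p = i ↔ i = i
p → (p ↔ p) = i → i = i
They differ because Łukasiewicz three-valued logic Ł3 and Weak Kleene logic treat i differently under the binary connectives.

1; i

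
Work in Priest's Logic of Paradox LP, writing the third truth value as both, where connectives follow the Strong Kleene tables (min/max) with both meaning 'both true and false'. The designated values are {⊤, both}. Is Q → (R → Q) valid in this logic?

Yes

Every assignment of Q, R over {⊤, both, ⊥} gives a value in {⊤, both}.
In particular, with Q=both, R=both: Q → (R → Q) = both.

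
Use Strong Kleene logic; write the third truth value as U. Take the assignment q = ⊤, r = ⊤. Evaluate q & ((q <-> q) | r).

⊤

q <-> q = ⊤ <-> ⊤ = ⊤
(q <-> q) | r = ⊤ | ⊤ = ⊤
q & ((q <-> q) | r) = ⊤ & ⊤ = ⊤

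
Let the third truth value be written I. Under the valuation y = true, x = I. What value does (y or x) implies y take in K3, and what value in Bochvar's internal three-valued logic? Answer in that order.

In K3: y or x = true or I = true
(y or x) implies y = true implies true = true
In Bochvar's internal three-valued logic: y or x = true or I = I
(y or x) implies y = I implies true = I  [any arg is the third value ⇒ result is the third value]
They differ because K3 and Bochvar's internal three-valued logic treat I differently under the binary connectives.

true; I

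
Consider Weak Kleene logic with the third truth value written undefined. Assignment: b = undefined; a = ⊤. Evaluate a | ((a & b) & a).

undefined

a & b = ⊤ & undefined = undefined
(a & b) & a = undefined & ⊤ = undefined
a | ((a & b) & a) = ⊤ | undefined = undefined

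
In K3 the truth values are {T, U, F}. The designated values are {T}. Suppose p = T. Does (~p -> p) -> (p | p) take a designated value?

Yes

~p = ~T = F
~p -> p = F -> T = T
p | p = T | T = T
(~p -> p) -> (p | p) = T -> T = T
T ∈ {T}.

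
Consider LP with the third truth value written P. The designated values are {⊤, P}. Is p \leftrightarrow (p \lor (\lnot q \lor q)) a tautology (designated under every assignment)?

No

Countermodel: p=⊥, q=⊤ gives ⊥, which is not designated.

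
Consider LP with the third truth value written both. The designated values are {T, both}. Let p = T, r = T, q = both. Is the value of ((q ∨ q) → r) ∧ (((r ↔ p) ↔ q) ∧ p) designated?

q ∨ q = both ∨ both = both
(q ∨ q) → r = both → T = T
r ↔ p = T ↔ T = T
(r ↔ p) ↔ q = T ↔ both = both
((r ↔ p) ↔ q) ∧ p = both ∧ T = both
((q ∨ q) → r) ∧ (((r ↔ p) ↔ q) ∧ p) = T ∧ both = both
both ∈ {T, both}.

Yes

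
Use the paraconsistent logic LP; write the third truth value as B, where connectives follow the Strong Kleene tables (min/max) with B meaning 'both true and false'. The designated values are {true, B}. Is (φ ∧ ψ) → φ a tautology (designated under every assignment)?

Yes

Every assignment of φ, ψ over {true, B, false} gives a value in {true, B}.
In particular, with φ=B, ψ=B: (φ ∧ ψ) → φ = B.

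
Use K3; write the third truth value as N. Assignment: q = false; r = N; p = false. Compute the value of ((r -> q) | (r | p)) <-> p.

r -> q = N -> false = N
r | p = N | false = N
(r -> q) | (r | p) = N | N = N
((r -> q) | (r | p)) <-> p = N <-> false = N

N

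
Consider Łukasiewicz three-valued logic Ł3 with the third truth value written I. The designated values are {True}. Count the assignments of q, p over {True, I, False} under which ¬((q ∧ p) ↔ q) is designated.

1

Designated under: (q=True, p=False).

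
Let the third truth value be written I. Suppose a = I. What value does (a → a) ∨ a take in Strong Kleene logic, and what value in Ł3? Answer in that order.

I; True

In Strong Kleene logic: a → a = I → I = I  [¬I ∨ I]
(a → a) ∨ a = I ∨ I = I
In Ł3: a → a = I → I = True  [min(1, 1−½+½)]
(a → a) ∨ a = True ∨ I = True
They differ because Strong Kleene logic and Ł3 treat I differently under implication.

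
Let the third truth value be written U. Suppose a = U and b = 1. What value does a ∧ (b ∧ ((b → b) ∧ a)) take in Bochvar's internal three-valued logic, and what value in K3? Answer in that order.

In Bochvar's internal three-valued logic: b → b = 1 → 1 = 1
(b → b) ∧ a = 1 ∧ U = U
b ∧ ((b → b) ∧ a) = 1 ∧ U = U
a ∧ (b ∧ ((b → b) ∧ a)) = U ∧ U = U
In K3: b → b = 1 → 1 = 1
(b → b) ∧ a = 1 ∧ U = U
b ∧ ((b → b) ∧ a) = 1 ∧ U = U
a ∧ (b ∧ ((b → b) ∧ a)) = U ∧ U = U

U; U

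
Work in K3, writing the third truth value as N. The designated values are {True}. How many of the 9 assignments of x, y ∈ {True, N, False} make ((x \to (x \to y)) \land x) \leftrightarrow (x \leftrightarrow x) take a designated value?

1

Designated under: (x=True, y=True).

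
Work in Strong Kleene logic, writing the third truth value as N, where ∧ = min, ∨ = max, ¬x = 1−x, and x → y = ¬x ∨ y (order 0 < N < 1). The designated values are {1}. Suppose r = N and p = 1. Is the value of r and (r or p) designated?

r or p = N or 1 = 1
r and (r or p) = N and 1 = N
N ∉ {1}.

No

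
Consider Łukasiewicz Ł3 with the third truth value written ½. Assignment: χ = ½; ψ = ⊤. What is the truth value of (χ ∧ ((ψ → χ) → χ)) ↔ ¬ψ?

ψ → χ = ⊤ → ½ = ½
(ψ → χ) → χ = ½ → ½ = ⊤
χ ∧ ((ψ → χ) → χ) = ½ ∧ ⊤ = ½
¬ψ = ¬⊤ = ⊥
(χ ∧ ((ψ → χ) → χ)) ↔ ¬ψ = ½ ↔ ⊥ = ½

½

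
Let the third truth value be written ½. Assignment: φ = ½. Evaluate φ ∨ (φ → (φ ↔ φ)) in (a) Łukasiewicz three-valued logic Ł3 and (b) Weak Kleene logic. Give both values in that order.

In Łukasiewicz three-valued logic Ł3: φ ↔ φ = ½ ↔ ½ = 1  [1 − |½−½|]
φ → (φ ↔ φ) = ½ → 1 = 1
φ ∨ (φ → (φ ↔ φ)) = ½ ∨ 1 = 1
In Weak Kleene logic: φ ↔ φ = ½ ↔ ½ = ½
φ → (φ ↔ φ) = ½ → ½ = ½
φ ∨ (φ → (φ ↔ φ)) = ½ ∨ ½ = ½
They differ because Łukasiewicz three-valued logic Ł3 and Weak Kleene logic treat ½ differently under the binary connectives.

1; ½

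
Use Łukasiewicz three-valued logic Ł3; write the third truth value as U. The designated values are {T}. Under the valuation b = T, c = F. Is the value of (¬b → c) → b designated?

¬b = ¬T = F
¬b → c = F → F = T
(¬b → c) → b = T → T = T
T ∈ {T}.

Yes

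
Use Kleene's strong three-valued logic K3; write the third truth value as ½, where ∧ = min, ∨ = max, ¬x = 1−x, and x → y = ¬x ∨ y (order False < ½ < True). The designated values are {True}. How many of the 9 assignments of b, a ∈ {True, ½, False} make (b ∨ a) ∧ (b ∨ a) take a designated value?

Of the 9 assignments, 5 give a value in {True}.

5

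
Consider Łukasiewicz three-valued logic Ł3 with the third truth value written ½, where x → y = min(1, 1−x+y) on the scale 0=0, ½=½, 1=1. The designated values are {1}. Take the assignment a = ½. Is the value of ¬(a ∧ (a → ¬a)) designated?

No

¬a = ¬½ = ½
a → ¬a = ½ → ½ = 1  [min(1, 1−½+½)]
a ∧ (a → ¬a) = ½ ∧ 1 = ½
¬(a ∧ (a → ¬a)) = ¬½ = ½
½ ∉ {1}.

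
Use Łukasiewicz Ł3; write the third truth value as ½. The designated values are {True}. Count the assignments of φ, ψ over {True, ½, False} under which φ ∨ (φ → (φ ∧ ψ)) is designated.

Of the 9 assignments, 8 give a value in {True}.

8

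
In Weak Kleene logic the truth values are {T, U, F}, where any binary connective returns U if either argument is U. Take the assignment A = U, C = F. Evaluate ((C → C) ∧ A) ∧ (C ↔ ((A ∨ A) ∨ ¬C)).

C → C = F → F = T
(C → C) ∧ A = T ∧ U = U
A ∨ A = U ∨ U = U
¬C = ¬F = T
(A ∨ A) ∨ ¬C = U ∨ T = U
C ↔ ((A ∨ A) ∨ ¬C) = F ↔ U = U
((C → C) ∧ A) ∧ (C ↔ ((A ∨ A) ∨ ¬C)) = U ∧ U = U

U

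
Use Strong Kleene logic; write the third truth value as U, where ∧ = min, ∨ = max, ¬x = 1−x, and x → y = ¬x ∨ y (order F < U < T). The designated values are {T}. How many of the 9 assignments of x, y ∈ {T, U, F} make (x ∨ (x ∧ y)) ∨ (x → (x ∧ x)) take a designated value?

6

Of the 9 assignments, 6 give a value in {T}.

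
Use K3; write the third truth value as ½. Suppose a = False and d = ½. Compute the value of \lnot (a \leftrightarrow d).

½

a \leftrightarrow d = False \leftrightarrow ½ = ½
\lnot (a \leftrightarrow d) = \lnot ½ = ½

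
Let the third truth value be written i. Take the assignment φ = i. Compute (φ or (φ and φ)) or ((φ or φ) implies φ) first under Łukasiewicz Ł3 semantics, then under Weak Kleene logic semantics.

In Łukasiewicz Ł3: φ and φ = i and i = i
φ or (φ and φ) = i or i = i
φ or φ = i or i = i
(φ or φ) implies φ = i implies i = ⊤  [min(1, 1−½+½)]
(φ or (φ and φ)) or ((φ or φ) implies φ) = i or ⊤ = ⊤
In Weak Kleene logic: φ and φ = i and i = i
φ or (φ and φ) = i or i = i
φ or φ = i or i = i
(φ or φ) implies φ = i implies i = i
(φ or (φ and φ)) or ((φ or φ) implies φ) = i or i = i
They differ because Łukasiewicz Ł3 and Weak Kleene logic treat i differently under the binary connectives.

⊤; i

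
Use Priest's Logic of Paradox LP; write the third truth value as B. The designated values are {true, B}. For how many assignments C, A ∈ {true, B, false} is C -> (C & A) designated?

8

Of the 9 assignments, 8 give a value in {true, B}.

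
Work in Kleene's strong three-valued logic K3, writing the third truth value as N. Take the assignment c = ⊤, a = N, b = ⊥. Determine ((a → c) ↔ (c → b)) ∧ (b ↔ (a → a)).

a → c = N → ⊤ = ⊤  [¬N ∨ ⊤]
c → b = ⊤ → ⊥ = ⊥
(a → c) ↔ (c → b) = ⊤ ↔ ⊥ = ⊥
a → a = N → N = N
b ↔ (a → a) = ⊥ ↔ N = N
((a → c) ↔ (c → b)) ∧ (b ↔ (a → a)) = ⊥ ∧ N = ⊥

⊥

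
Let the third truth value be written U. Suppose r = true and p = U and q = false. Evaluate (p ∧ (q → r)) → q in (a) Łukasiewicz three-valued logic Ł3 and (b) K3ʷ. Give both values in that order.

U; U

In Łukasiewicz three-valued logic Ł3: q → r = false → true = true
p ∧ (q → r) = U ∧ true = U
(p ∧ (q → r)) → q = U → false = U  [min(1, 1−½+0)]
In K3ʷ: q → r = false → true = true
p ∧ (q → r) = U ∧ true = U
(p ∧ (q → r)) → q = U → false = U  [any arg is the third value ⇒ result is the third value]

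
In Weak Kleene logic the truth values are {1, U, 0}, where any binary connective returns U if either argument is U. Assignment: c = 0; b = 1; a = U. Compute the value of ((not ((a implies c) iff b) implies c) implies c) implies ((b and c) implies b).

a implies c = U implies 0 = U
(a implies c) iff b = U iff 1 = U
not ((a implies c) iff b) = not U = U
not ((a implies c) iff b) implies c = U implies 0 = U
(not ((a implies c) iff b) implies c) implies c = U implies 0 = U
b and c = 1 and 0 = 0
(b and c) implies b = 0 implies 1 = 1
((not ((a implies c) iff b) implies c) implies c) implies ((b and c) implies b) = U implies 1 = U

U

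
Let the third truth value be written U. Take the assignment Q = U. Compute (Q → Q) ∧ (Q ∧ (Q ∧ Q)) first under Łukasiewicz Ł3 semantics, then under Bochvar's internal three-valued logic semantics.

In Łukasiewicz Ł3: Q → Q = U → U = True  [min(1, 1−½+½)]
Q ∧ Q = U ∧ U = U
Q ∧ (Q ∧ Q) = U ∧ U = U
(Q → Q) ∧ (Q ∧ (Q ∧ Q)) = True ∧ U = U
In Bochvar's internal three-valued logic: Q → Q = U → U = U  [any arg is the third value ⇒ result is the third value]
Q ∧ Q = U ∧ U = U
Q ∧ (Q ∧ Q) = U ∧ U = U
(Q → Q) ∧ (Q ∧ (Q ∧ Q)) = U ∧ U = U

U; U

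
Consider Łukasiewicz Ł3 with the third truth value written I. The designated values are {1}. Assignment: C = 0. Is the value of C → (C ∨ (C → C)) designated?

C → C = 0 → 0 = 1
C ∨ (C → C) = 0 ∨ 1 = 1
C → (C ∨ (C → C)) = 0 → 1 = 1
1 ∈ {1}.

Yes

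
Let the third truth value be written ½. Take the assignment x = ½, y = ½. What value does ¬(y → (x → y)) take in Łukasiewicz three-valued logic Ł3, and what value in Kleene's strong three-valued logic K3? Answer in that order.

F; ½

In Łukasiewicz three-valued logic Ł3: x → y = ½ → ½ = T  [min(1, 1−½+½)]
y → (x → y) = ½ → T = T
¬(y → (x → y)) = ¬T = F
In Kleene's strong three-valued logic K3: x → y = ½ → ½ = ½  [¬½ ∨ ½]
y → (x → y) = ½ → ½ = ½
¬(y → (x → y)) = ¬½ = ½
They differ because Łukasiewicz three-valued logic Ł3 and Kleene's strong three-valued logic K3 treat ½ differently under implication.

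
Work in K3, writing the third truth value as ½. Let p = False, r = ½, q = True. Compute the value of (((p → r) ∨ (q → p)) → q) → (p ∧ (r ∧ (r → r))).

False

p → r = False → ½ = True  [¬False ∨ ½]
q → p = True → False = False
(p → r) ∨ (q → p) = True ∨ False = True
((p → r) ∨ (q → p)) → q = True → True = True
r → r = ½ → ½ = ½
r ∧ (r → r) = ½ ∧ ½ = ½
p ∧ (r ∧ (r → r)) = False ∧ ½ = False
(((p → r) ∨ (q → p)) → q) → (p ∧ (r ∧ (r → r))) = True → False = False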